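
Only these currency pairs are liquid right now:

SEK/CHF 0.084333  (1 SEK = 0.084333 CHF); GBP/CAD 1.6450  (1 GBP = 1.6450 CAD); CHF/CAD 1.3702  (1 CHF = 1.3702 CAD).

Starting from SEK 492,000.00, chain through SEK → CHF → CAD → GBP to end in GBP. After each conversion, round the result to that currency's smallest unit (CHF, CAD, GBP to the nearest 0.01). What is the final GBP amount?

SEK 492,000.00 × 0.084333 = CHF 41,491.84
CHF 41,491.84 × 1.3702 = CAD 56,852.12
CAD 56,852.12 ÷ 1.6450 = GBP 34,560.56

GBP 34,560.56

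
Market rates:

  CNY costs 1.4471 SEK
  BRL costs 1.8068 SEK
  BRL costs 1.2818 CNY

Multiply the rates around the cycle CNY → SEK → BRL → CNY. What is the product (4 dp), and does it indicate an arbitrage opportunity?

Around CNY → SEK → BRL → CNY: 1 × 1.4471 ÷ 1.8068 × 1.2818 = 1.026618
Product > 1; profitable direction is CNY → SEK → BRL → CNY.

1.0266 (arbitrage exists)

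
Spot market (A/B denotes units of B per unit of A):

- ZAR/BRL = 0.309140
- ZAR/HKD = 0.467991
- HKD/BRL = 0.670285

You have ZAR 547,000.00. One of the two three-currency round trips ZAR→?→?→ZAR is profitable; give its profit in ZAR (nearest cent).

Profit: ZAR 8,046.19

Profitable loop is ZAR → HKD → BRL → ZAR:
ZAR 547,000.00 × 0.467991 = HKD 255,991.08
HKD 255,991.08 × 0.670285 = BRL 171,586.98
BRL 171,586.98 ÷ 0.309140 = ZAR 555,046.19
Profit = ZAR 555,046.19 − ZAR 547,000.00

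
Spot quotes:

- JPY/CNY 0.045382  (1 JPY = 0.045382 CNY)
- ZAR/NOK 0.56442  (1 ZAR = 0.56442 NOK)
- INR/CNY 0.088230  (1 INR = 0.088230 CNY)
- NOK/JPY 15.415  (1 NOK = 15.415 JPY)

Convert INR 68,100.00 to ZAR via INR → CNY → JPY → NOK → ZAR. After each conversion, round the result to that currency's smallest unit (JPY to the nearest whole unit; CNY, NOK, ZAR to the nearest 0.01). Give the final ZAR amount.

ZAR 15,217.11

INR 68,100.00 × 0.088230 = CNY 6,008.46
CNY 6,008.46 ÷ 0.045382 = JPY 132,397
JPY 132,397 ÷ 15.415 = NOK 8,588.84
NOK 8,588.84 ÷ 0.56442 = ZAR 15,217.11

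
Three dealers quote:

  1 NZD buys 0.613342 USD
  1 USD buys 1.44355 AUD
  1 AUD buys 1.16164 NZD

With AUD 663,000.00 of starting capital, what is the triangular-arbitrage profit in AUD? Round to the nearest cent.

Profit: AUD 18,898.32

Profitable loop is AUD → NZD → USD → AUD:
AUD 663,000.00 × 1.16164 = NZD 770,167.32
NZD 770,167.32 × 0.613342 = USD 472,375.96
USD 472,375.96 × 1.44355 = AUD 681,898.32
Profit = AUD 681,898.32 − AUD 663,000.00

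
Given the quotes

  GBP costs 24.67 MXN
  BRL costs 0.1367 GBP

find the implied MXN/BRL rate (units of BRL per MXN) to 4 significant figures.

MXN/BRL = 0.2965

1 MXN ÷ 24.67 = 0.0405351 GBP
0.0405351 GBP ÷ 0.1367 = 0.296526 BRL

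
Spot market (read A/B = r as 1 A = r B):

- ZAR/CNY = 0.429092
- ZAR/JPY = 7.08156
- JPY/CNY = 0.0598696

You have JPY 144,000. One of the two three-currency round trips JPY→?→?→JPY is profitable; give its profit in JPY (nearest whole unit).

Profitable loop is JPY → ZAR → CNY → JPY:
JPY 144,000 ÷ 7.08156 = ZAR 20,334.50
ZAR 20,334.50 × 0.429092 = CNY 8,725.37
CNY 8,725.37 ÷ 0.0598696 = JPY 145,740
Profit = JPY 145,740 − JPY 144,000

Profit: JPY 1,740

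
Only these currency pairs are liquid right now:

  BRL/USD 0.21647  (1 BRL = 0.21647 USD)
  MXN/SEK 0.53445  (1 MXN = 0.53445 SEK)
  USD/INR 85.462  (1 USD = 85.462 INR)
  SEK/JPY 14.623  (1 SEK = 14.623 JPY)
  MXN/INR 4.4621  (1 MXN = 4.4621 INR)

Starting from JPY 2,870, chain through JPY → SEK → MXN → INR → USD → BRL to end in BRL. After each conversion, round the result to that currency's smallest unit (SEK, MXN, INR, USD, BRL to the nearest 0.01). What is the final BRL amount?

BRL 88.56

JPY 2,870 ÷ 14.623 = SEK 196.27
SEK 196.27 ÷ 0.53445 = MXN 367.24
MXN 367.24 × 4.4621 = INR 1,638.66
INR 1,638.66 ÷ 85.462 = USD 19.17
USD 19.17 ÷ 0.21647 = BRL 88.56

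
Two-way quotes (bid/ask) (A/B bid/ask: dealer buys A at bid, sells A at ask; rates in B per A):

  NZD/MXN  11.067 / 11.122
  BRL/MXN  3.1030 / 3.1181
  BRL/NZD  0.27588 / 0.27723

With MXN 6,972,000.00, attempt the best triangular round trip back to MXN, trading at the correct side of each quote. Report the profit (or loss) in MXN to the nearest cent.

Net profit: MXN 44,427.44

Best loop MXN → NZD → BRL → MXN:
MXN 6,972,000.00 ÷ 11.122 (buy NZD at ask) = NZD 626,865.67
NZD 626,865.67 ÷ 0.27723 (buy BRL at ask) = BRL 2,261,175.46
BRL 2,261,175.46 × 3.1030 (sell BRL at bid) = MXN 7,016,427.44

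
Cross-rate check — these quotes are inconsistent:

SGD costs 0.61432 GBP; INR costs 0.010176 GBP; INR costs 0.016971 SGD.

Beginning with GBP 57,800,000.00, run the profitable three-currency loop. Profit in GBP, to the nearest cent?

Profit: GBP 1,417,876.26

Profitable loop is GBP → INR → SGD → GBP:
GBP 57,800,000.00 ÷ 0.010176 = INR 5,680,031,446.54
INR 5,680,031,446.54 × 0.016971 = SGD 96,395,813.68
SGD 96,395,813.68 × 0.61432 = GBP 59,217,876.26
Profit = GBP 59,217,876.26 − GBP 57,800,000.00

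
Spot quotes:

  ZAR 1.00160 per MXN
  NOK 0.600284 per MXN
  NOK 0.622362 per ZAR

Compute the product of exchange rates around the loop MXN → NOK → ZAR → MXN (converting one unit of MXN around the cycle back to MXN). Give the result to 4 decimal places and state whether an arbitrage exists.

Around MXN → NOK → ZAR → MXN: 1 × 0.600284 ÷ 0.622362 ÷ 1.00160 = 0.962985
Product < 1; profitable direction is MXN → ZAR → NOK → MXN.

0.9630 (arbitrage exists)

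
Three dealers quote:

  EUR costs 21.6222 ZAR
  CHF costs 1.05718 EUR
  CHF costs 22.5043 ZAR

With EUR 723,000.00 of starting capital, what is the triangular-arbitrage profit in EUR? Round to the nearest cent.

Profit: EUR 11,381.30

Profitable loop is EUR → ZAR → CHF → EUR:
EUR 723,000.00 × 21.6222 = ZAR 15,632,850.60
ZAR 15,632,850.60 ÷ 22.5043 = CHF 694,660.60
CHF 694,660.60 × 1.05718 = EUR 734,381.30
Profit = EUR 734,381.30 − EUR 723,000.00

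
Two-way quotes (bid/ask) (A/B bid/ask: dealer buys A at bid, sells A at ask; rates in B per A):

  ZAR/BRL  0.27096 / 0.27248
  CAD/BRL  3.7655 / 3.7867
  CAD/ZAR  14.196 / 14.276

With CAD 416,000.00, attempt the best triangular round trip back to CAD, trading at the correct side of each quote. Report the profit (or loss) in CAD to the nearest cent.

Net profit: CAD 6,574.81

Best loop CAD → ZAR → BRL → CAD:
CAD 416,000.00 × 14.196 (sell CAD at bid) = ZAR 5,905,536.00
ZAR 5,905,536.00 × 0.27096 (sell ZAR at bid) = BRL 1,600,164.03
BRL 1,600,164.03 ÷ 3.7867 (buy CAD at ask) = CAD 422,574.81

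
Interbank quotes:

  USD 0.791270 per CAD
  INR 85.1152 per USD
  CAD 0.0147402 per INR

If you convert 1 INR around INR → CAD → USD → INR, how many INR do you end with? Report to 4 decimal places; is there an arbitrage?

0.9927 (arbitrage exists)

Around INR → CAD → USD → INR: 1 × 0.0147402 × 0.791270 × 85.1152 = 0.992739
Product < 1; profitable direction is INR → USD → CAD → INR.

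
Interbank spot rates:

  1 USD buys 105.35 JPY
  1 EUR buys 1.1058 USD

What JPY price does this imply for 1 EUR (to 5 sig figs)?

EUR/JPY = 116.50

1 EUR × 1.1058 = 1.1058 USD
1.1058 USD × 105.35 = 116.496 JPY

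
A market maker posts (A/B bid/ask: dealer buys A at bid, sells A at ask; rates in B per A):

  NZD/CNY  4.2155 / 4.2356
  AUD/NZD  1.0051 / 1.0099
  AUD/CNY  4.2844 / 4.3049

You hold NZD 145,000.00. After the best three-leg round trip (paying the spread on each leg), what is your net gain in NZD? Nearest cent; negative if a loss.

Net profit: NZD 232.80

Best loop NZD → AUD → CNY → NZD:
NZD 145,000.00 ÷ 1.0099 (buy AUD at ask) = AUD 143,578.57
AUD 143,578.57 × 4.2844 (sell AUD at bid) = CNY 615,148.03
CNY 615,148.03 ÷ 4.2356 (buy NZD at ask) = NZD 145,232.80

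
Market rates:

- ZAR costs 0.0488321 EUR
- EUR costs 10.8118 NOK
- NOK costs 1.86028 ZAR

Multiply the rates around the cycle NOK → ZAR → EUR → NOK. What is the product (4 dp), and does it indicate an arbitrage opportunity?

0.9822 (arbitrage exists)

Around NOK → ZAR → EUR → NOK: 1 × 1.86028 × 0.0488321 × 10.8118 = 0.982159
Product < 1; profitable direction is NOK → EUR → ZAR → NOK.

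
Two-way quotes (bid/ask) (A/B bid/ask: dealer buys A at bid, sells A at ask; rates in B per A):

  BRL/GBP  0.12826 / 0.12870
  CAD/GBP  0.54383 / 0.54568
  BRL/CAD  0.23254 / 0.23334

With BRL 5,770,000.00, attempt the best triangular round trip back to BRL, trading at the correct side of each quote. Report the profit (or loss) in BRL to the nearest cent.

Best loop BRL → GBP → CAD → BRL:
BRL 5,770,000.00 × 0.12826 (sell BRL at bid) = GBP 740,060.20
GBP 740,060.20 ÷ 0.54568 (buy CAD at ask) = CAD 1,356,216.46
CAD 1,356,216.46 ÷ 0.23334 (buy BRL at ask) = BRL 5,812,190.21

Net profit: BRL 42,190.21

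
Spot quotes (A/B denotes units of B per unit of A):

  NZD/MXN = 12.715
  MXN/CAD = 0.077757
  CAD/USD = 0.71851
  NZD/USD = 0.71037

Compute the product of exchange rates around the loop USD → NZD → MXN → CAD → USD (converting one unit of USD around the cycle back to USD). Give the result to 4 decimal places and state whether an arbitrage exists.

1.0000 (no arbitrage)

Around USD → NZD → MXN → CAD → USD: 1 ÷ 0.71037 × 12.715 × 0.077757 × 0.71851 = 1.000009
Product ≈ 1 (deviation 0.001%, within rounding noise).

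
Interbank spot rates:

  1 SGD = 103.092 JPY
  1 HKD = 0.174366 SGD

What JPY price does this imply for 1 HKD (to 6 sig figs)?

HKD/JPY = 17.9757

1 HKD × 0.174366 = 0.174366 SGD
0.174366 SGD × 103.092 = 17.9757 JPY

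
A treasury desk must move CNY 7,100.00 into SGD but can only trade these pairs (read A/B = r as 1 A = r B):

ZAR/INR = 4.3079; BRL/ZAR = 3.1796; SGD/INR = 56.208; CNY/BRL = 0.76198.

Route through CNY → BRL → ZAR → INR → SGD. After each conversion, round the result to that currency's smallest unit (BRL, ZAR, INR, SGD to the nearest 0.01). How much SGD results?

SGD 1,318.38

CNY 7,100.00 × 0.76198 = BRL 5,410.06
BRL 5,410.06 × 3.1796 = ZAR 17,201.83
ZAR 17,201.83 × 4.3079 = INR 74,103.76
INR 74,103.76 ÷ 56.208 = SGD 1,318.38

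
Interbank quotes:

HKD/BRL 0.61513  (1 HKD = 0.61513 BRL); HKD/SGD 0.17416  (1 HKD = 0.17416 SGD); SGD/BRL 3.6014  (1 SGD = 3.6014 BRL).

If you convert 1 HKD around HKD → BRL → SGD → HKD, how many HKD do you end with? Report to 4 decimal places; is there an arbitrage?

0.9807 (arbitrage exists)

Around HKD → BRL → SGD → HKD: 1 × 0.61513 ÷ 3.6014 ÷ 0.17416 = 0.980725
Product < 1; profitable direction is HKD → SGD → BRL → HKD.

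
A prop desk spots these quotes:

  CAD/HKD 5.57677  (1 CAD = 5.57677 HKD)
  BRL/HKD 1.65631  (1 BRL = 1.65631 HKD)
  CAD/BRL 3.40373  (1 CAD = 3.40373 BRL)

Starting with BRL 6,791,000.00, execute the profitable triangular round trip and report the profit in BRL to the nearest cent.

Profit: BRL 74,113.53

Profitable loop is BRL → HKD → CAD → BRL:
BRL 6,791,000.00 × 1.65631 = HKD 11,248,001.21
HKD 11,248,001.21 ÷ 5.57677 = CAD 2,016,938.34
CAD 2,016,938.34 × 3.40373 = BRL 6,865,113.53
Profit = BRL 6,865,113.53 − BRL 6,791,000.00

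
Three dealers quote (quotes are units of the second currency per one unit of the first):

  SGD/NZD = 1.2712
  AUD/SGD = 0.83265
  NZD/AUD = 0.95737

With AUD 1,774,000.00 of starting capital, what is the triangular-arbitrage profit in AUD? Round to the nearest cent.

Profit: AUD 23,669.29

Profitable loop is AUD → SGD → NZD → AUD:
AUD 1,774,000.00 × 0.83265 = SGD 1,477,121.10
SGD 1,477,121.10 × 1.2712 = NZD 1,877,716.34
NZD 1,877,716.34 × 0.95737 = AUD 1,797,669.29
Profit = AUD 1,797,669.29 − AUD 1,774,000.00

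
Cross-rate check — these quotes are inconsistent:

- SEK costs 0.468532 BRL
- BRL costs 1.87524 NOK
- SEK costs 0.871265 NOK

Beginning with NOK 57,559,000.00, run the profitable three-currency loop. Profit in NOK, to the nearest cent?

Profit: NOK 485,234.51

Profitable loop is NOK → SEK → BRL → NOK:
NOK 57,559,000.00 ÷ 0.871265 = SEK 66,063,711.96
SEK 66,063,711.96 × 0.468532 = BRL 30,952,963.09
BRL 30,952,963.09 × 1.87524 = NOK 58,044,234.51
Profit = NOK 58,044,234.51 − NOK 57,559,000.00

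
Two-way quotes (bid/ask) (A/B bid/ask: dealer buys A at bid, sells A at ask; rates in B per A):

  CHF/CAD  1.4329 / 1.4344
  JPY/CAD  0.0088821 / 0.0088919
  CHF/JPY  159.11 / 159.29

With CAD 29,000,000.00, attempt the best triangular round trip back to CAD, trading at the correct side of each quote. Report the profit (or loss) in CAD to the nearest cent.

Best loop CAD → JPY → CHF → CAD:
CAD 29,000,000.00 ÷ 0.0088919 (buy JPY at ask) = JPY 3,261,395,202
JPY 3,261,395,202 ÷ 159.29 (buy CHF at ask) = CHF 20,474,575.95
CHF 20,474,575.95 × 1.4329 (sell CHF at bid) = CAD 29,338,019.87

Net profit: CAD 338,019.87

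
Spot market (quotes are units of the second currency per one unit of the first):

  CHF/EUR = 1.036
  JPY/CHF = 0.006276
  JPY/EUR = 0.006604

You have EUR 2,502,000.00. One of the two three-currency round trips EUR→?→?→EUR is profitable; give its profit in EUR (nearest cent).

Profit: EUR 39,275.09

Profitable loop is EUR → CHF → JPY → EUR:
EUR 2,502,000.00 ÷ 1.036 = CHF 2,415,057.92
CHF 2,415,057.92 ÷ 0.006276 = JPY 384,808,463
JPY 384,808,463 × 0.006604 = EUR 2,541,275.09
Profit = EUR 2,541,275.09 − EUR 2,502,000.00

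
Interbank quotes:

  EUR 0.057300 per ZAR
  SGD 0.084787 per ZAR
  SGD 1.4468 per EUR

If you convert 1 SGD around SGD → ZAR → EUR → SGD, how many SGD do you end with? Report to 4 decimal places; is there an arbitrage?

0.9778 (arbitrage exists)

Around SGD → ZAR → EUR → SGD: 1 ÷ 0.084787 × 0.057300 × 1.4468 = 0.977764
Product < 1; profitable direction is SGD → EUR → ZAR → SGD.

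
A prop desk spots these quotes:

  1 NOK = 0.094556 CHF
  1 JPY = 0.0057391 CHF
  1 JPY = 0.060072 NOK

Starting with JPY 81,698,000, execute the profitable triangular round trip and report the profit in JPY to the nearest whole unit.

Profit: JPY 847,620

Profitable loop is JPY → CHF → NOK → JPY:
JPY 81,698,000 × 0.0057391 = CHF 468,872.99
CHF 468,872.99 ÷ 0.094556 = NOK 4,958,680.48
NOK 4,958,680.48 ÷ 0.060072 = JPY 82,545,620
Profit = JPY 82,545,620 − JPY 81,698,000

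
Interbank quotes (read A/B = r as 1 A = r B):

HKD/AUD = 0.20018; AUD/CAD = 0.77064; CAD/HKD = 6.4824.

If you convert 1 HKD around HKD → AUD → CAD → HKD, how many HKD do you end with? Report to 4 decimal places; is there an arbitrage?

1.0000 (no arbitrage)

Around HKD → AUD → CAD → HKD: 1 × 0.20018 × 0.77064 × 6.4824 = 1.000019
Product ≈ 1 (deviation 0.002%, within rounding noise).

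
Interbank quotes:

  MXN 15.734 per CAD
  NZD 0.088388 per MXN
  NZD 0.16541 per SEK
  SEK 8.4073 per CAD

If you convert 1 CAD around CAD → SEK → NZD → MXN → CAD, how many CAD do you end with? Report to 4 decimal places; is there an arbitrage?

Around CAD → SEK → NZD → MXN → CAD: 1 × 8.4073 × 0.16541 ÷ 0.088388 ÷ 15.734 = 0.999967
Product ≈ 1 (deviation 0.003%, within rounding noise).

1.0000 (no arbitrage)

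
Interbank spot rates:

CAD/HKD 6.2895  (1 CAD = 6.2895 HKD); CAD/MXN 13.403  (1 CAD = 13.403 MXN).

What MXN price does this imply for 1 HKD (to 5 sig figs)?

HKD/MXN = 2.1310

1 HKD ÷ 6.2895 = 0.158995 CAD
0.158995 CAD × 13.403 = 2.13101 MXN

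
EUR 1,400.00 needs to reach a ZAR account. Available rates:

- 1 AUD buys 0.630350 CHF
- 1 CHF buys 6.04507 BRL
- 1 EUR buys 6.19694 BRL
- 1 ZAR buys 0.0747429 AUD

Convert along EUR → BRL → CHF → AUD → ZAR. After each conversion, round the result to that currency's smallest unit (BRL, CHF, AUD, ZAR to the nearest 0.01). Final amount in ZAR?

EUR 1,400.00 × 6.19694 = BRL 8,675.72
BRL 8,675.72 ÷ 6.04507 = CHF 1,435.17
CHF 1,435.17 ÷ 0.630350 = AUD 2,276.78
AUD 2,276.78 ÷ 0.0747429 = ZAR 30,461.49

ZAR 30,461.49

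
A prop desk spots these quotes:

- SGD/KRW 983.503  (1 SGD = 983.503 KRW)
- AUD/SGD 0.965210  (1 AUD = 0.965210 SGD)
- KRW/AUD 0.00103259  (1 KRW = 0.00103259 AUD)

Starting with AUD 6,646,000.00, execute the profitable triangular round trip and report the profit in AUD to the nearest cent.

Profitable loop is AUD → KRW → SGD → AUD:
AUD 6,646,000.00 ÷ 0.00103259 = KRW 6,436,242,846
KRW 6,436,242,846 ÷ 983.503 = SGD 6,544,202.56
SGD 6,544,202.56 ÷ 0.965210 = AUD 6,780,081.59
Profit = AUD 6,780,081.59 − AUD 6,646,000.00

Profit: AUD 134,081.59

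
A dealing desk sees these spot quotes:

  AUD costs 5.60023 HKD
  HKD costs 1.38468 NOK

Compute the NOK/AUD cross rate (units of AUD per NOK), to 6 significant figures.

1 NOK ÷ 1.38468 = 0.722189 HKD
0.722189 HKD ÷ 5.60023 = 0.128957 AUD

NOK/AUD = 0.128957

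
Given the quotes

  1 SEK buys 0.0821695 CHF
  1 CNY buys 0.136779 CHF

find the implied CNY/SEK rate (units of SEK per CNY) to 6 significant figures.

1 CNY × 0.136779 = 0.136779 CHF
0.136779 CHF ÷ 0.0821695 = 1.6646 SEK

CNY/SEK = 1.66460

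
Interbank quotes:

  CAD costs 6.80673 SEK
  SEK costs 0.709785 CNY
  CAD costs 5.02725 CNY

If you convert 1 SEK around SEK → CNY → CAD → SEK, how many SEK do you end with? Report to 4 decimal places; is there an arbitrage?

0.9610 (arbitrage exists)

Around SEK → CNY → CAD → SEK: 1 × 0.709785 ÷ 5.02725 × 6.80673 = 0.961025
Product < 1; profitable direction is SEK → CAD → CNY → SEK.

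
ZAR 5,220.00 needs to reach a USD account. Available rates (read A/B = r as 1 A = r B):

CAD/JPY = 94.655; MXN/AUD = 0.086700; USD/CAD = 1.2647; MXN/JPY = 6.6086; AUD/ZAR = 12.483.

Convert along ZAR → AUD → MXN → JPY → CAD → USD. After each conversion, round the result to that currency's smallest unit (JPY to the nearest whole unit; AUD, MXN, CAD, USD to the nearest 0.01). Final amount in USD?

ZAR 5,220.00 ÷ 12.483 = AUD 418.17
AUD 418.17 ÷ 0.086700 = MXN 4,823.18
MXN 4,823.18 × 6.6086 = JPY 31,874
JPY 31,874 ÷ 94.655 = CAD 336.74
CAD 336.74 ÷ 1.2647 = USD 266.26

USD 266.26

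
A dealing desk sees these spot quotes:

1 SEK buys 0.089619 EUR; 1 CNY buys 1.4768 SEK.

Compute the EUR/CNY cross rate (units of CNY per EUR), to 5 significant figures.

EUR/CNY = 7.5558

1 EUR ÷ 0.089619 = 11.1583 SEK
11.1583 SEK ÷ 1.4768 = 7.55576 CNY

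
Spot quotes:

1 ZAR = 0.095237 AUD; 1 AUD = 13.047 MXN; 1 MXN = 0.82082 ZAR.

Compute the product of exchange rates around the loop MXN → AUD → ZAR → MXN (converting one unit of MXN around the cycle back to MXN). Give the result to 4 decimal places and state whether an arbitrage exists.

Around MXN → AUD → ZAR → MXN: 1 ÷ 13.047 ÷ 0.095237 ÷ 0.82082 = 0.980473
Product < 1; profitable direction is MXN → ZAR → AUD → MXN.

0.9805 (arbitrage exists)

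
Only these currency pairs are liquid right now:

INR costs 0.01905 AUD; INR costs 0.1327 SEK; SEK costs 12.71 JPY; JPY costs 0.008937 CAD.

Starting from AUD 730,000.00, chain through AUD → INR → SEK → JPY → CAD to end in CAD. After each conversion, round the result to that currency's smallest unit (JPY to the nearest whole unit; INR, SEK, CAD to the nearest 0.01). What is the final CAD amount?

AUD 730,000.00 ÷ 0.01905 = INR 38,320,209.97
INR 38,320,209.97 × 0.1327 = SEK 5,085,091.86
SEK 5,085,091.86 × 12.71 = JPY 64,631,518
JPY 64,631,518 × 0.008937 = CAD 577,611.88

CAD 577,611.88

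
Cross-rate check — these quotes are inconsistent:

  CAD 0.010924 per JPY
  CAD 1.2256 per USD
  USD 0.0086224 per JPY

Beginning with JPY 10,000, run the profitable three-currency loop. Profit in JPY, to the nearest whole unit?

Profit: JPY 337

Profitable loop is JPY → CAD → USD → JPY:
JPY 10,000 × 0.010924 = CAD 109.24
CAD 109.24 ÷ 1.2256 = USD 89.13
USD 89.13 ÷ 0.0086224 = JPY 10,337
Profit = JPY 10,337 − JPY 10,000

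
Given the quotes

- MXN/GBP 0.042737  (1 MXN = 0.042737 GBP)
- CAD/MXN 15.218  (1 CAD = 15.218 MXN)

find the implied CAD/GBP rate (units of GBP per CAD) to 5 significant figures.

CAD/GBP = 0.65037

1 CAD × 15.218 = 15.218 MXN
15.218 MXN × 0.042737 = 0.650372 GBP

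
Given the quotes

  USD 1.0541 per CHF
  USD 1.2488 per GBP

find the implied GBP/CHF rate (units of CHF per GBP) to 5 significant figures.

GBP/CHF = 1.1847

1 GBP × 1.2488 = 1.2488 USD
1.2488 USD ÷ 1.0541 = 1.18471 CHF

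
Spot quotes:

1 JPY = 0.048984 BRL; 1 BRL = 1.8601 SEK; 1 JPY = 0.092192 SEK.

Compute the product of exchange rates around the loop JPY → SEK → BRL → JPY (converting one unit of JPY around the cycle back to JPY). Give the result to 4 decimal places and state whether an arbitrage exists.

1.0118 (arbitrage exists)

Around JPY → SEK → BRL → JPY: 1 × 0.092192 ÷ 1.8601 ÷ 0.048984 = 1.011819
Product > 1; profitable direction is JPY → SEK → BRL → JPY.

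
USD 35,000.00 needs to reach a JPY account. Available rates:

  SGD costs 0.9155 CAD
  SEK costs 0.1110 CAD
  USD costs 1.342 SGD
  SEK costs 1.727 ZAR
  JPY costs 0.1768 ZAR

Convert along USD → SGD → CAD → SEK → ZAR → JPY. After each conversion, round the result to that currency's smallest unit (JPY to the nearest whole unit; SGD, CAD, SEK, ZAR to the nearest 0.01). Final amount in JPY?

USD 35,000.00 × 1.342 = SGD 46,970.00
SGD 46,970.00 × 0.9155 = CAD 43,001.03
CAD 43,001.03 ÷ 0.1110 = SEK 387,396.67
SEK 387,396.67 × 1.727 = ZAR 669,034.05
ZAR 669,034.05 ÷ 0.1768 = JPY 3,784,129

JPY 3,784,129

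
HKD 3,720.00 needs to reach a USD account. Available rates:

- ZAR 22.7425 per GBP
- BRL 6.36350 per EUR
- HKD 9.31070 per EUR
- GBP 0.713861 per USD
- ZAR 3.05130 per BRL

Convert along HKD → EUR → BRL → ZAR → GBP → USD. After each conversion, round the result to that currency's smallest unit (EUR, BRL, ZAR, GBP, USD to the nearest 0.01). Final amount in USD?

USD 477.85

HKD 3,720.00 ÷ 9.31070 = EUR 399.54
EUR 399.54 × 6.36350 = BRL 2,542.47
BRL 2,542.47 × 3.05130 = ZAR 7,757.84
ZAR 7,757.84 ÷ 22.7425 = GBP 341.12
GBP 341.12 ÷ 0.713861 = USD 477.85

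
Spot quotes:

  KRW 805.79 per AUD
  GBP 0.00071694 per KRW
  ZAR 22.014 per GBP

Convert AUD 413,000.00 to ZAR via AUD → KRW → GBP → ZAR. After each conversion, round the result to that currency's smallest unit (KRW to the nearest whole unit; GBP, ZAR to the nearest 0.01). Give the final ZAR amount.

AUD 413,000.00 × 805.79 = KRW 332,791,270
KRW 332,791,270 × 0.00071694 = GBP 238,591.37
GBP 238,591.37 × 22.014 = ZAR 5,252,350.42

ZAR 5,252,350.42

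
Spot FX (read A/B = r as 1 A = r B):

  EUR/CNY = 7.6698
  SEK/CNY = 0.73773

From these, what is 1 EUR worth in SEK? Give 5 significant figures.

EUR/SEK = 10.396

1 EUR × 7.6698 = 7.6698 CNY
7.6698 CNY ÷ 0.73773 = 10.3965 SEK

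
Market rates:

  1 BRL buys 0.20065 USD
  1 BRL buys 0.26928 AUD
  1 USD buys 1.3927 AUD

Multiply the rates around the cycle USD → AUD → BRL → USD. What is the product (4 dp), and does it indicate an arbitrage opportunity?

Around USD → AUD → BRL → USD: 1 × 1.3927 ÷ 0.26928 × 0.20065 = 1.037750
Product > 1; profitable direction is USD → AUD → BRL → USD.

1.0377 (arbitrage exists)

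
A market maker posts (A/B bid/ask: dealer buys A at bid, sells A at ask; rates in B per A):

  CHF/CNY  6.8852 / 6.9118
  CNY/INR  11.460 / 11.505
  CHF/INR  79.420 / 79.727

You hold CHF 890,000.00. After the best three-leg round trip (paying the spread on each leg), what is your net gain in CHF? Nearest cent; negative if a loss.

Net result: CHF -1,122.11 (no profitable arbitrage after spreads)

Best loop CHF → INR → CNY → CHF:
CHF 890,000.00 × 79.420 (sell CHF at bid) = INR 70,683,800.00
INR 70,683,800.00 ÷ 11.505 (buy CNY at ask) = CNY 6,143,746.20
CNY 6,143,746.20 ÷ 6.9118 (buy CHF at ask) = CHF 888,877.89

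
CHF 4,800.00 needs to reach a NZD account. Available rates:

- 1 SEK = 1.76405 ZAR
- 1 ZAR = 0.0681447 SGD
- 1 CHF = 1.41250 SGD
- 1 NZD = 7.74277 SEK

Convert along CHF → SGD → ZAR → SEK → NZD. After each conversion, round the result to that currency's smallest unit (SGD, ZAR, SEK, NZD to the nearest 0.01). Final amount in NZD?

CHF 4,800.00 × 1.41250 = SGD 6,780.00
SGD 6,780.00 ÷ 0.0681447 = ZAR 99,494.16
ZAR 99,494.16 ÷ 1.76405 = SEK 56,400.99
SEK 56,400.99 ÷ 7.74277 = NZD 7,284.34

NZD 7,284.34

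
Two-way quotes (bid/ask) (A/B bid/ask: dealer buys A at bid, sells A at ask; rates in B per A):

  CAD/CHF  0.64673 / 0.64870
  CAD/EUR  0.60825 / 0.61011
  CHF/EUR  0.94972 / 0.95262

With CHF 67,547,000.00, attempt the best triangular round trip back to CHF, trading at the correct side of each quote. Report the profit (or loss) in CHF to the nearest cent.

Net profit: CHF 454,190.01

Best loop CHF → EUR → CAD → CHF:
CHF 67,547,000.00 × 0.94972 (sell CHF at bid) = EUR 64,150,736.84
EUR 64,150,736.84 ÷ 0.61011 (buy CAD at ask) = CAD 105,146,181.57
CAD 105,146,181.57 × 0.64673 (sell CAD at bid) = CHF 68,001,190.01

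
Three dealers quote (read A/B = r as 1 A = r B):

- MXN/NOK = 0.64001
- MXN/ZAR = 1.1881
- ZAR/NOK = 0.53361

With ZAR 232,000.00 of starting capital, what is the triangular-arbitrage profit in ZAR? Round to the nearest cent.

Profit: ZAR 2,205.88

Profitable loop is ZAR → MXN → NOK → ZAR:
ZAR 232,000.00 ÷ 1.1881 = MXN 195,269.76
MXN 195,269.76 × 0.64001 = NOK 124,974.60
NOK 124,974.60 ÷ 0.53361 = ZAR 234,205.88
Profit = ZAR 234,205.88 − ZAR 232,000.00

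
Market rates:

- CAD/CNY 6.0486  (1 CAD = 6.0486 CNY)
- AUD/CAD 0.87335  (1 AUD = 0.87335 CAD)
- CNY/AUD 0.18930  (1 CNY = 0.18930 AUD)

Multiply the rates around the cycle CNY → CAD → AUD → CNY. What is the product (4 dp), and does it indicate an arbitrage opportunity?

1.0000 (no arbitrage)

Around CNY → CAD → AUD → CNY: 1 ÷ 6.0486 ÷ 0.87335 ÷ 0.18930 = 1.000014
Product ≈ 1 (deviation 0.001%, within rounding noise).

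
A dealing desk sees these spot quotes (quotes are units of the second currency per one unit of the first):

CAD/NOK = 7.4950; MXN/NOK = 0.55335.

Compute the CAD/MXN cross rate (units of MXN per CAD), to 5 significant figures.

1 CAD × 7.4950 = 7.495 NOK
7.495 NOK ÷ 0.55335 = 13.5448 MXN

CAD/MXN = 13.545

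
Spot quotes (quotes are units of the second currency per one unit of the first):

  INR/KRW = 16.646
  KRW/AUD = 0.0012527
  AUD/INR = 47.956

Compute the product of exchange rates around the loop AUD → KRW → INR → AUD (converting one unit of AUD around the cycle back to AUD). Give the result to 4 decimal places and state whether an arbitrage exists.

Around AUD → KRW → INR → AUD: 1 ÷ 0.0012527 ÷ 16.646 ÷ 47.956 = 1.000000
Product ≈ 1 (deviation 0.000%, within rounding noise).

1.0000 (no arbitrage)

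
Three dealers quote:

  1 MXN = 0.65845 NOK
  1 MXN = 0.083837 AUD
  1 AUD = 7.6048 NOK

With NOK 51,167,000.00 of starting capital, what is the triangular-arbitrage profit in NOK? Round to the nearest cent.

Profit: NOK 1,676,214.73

Profitable loop is NOK → AUD → MXN → NOK:
NOK 51,167,000.00 ÷ 7.6048 = AUD 6,728,250.58
AUD 6,728,250.58 ÷ 0.083837 = MXN 80,253,952.06
MXN 80,253,952.06 × 0.65845 = NOK 52,843,214.73
Profit = NOK 52,843,214.73 − NOK 51,167,000.00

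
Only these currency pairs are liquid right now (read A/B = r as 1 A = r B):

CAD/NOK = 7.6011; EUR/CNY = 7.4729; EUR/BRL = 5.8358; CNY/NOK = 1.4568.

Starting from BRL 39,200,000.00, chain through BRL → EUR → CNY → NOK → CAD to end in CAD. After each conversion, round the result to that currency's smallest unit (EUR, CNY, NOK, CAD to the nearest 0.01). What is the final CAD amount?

CAD 9,620,515.08

BRL 39,200,000.00 ÷ 5.8358 = EUR 6,717,159.60
EUR 6,717,159.60 × 7.4729 = CNY 50,196,661.97
CNY 50,196,661.97 × 1.4568 = NOK 73,126,497.16
NOK 73,126,497.16 ÷ 7.6011 = CAD 9,620,515.08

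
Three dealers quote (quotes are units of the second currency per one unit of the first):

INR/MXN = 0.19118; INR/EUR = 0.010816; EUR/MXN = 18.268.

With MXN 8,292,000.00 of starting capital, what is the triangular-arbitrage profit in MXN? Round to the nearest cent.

Profit: MXN 277,875.60

Profitable loop is MXN → INR → EUR → MXN:
MXN 8,292,000.00 ÷ 0.19118 = INR 43,372,737.73
INR 43,372,737.73 × 0.010816 = EUR 469,119.53
EUR 469,119.53 × 18.268 = MXN 8,569,875.60
Profit = MXN 8,569,875.60 − MXN 8,292,000.00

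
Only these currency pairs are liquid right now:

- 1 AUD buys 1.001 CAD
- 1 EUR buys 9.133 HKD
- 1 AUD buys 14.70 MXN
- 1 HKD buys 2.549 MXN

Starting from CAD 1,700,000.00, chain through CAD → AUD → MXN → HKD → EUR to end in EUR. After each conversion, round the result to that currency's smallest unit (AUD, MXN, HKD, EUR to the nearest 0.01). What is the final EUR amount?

CAD 1,700,000.00 ÷ 1.001 = AUD 1,698,301.70
AUD 1,698,301.70 × 14.70 = MXN 24,965,034.99
MXN 24,965,034.99 ÷ 2.549 = HKD 9,794,050.60
HKD 9,794,050.60 ÷ 9.133 = EUR 1,072,380.44

EUR 1,072,380.44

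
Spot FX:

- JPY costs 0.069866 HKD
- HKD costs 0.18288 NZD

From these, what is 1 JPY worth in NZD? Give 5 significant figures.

1 JPY × 0.069866 = 0.069866 HKD
0.069866 HKD × 0.18288 = 0.0127771 NZD

JPY/NZD = 0.012777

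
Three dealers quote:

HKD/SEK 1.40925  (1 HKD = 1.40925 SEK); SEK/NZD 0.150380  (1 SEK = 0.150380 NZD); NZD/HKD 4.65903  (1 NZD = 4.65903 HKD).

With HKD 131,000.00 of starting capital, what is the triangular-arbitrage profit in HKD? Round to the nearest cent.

Profit: HKD 1,677.62

Profitable loop is HKD → NZD → SEK → HKD:
HKD 131,000.00 ÷ 4.65903 = NZD 28,117.44
NZD 28,117.44 ÷ 0.150380 = SEK 186,975.93
SEK 186,975.93 ÷ 1.40925 = HKD 132,677.62
Profit = HKD 132,677.62 − HKD 131,000.00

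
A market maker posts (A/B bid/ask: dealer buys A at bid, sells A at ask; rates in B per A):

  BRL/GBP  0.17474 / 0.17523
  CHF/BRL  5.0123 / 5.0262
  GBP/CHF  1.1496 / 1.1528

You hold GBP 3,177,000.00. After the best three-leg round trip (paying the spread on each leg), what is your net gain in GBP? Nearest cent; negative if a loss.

Best loop GBP → CHF → BRL → GBP:
GBP 3,177,000.00 × 1.1496 (sell GBP at bid) = CHF 3,652,279.20
CHF 3,652,279.20 × 5.0123 (sell CHF at bid) = BRL 18,306,319.03
BRL 18,306,319.03 × 0.17474 (sell BRL at bid) = GBP 3,198,846.19

Net profit: GBP 21,846.19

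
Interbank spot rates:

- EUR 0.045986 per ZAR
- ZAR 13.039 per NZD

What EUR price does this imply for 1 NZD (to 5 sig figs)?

NZD/EUR = 0.59961

1 NZD × 13.039 = 13.039 ZAR
13.039 ZAR × 0.045986 = 0.599611 EUR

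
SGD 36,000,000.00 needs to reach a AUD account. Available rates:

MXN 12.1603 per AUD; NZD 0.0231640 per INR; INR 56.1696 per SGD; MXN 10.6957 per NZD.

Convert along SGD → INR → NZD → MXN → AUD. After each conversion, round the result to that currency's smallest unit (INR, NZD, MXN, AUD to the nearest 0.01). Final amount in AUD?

SGD 36,000,000.00 × 56.1696 = INR 2,022,105,600.00
INR 2,022,105,600.00 × 0.0231640 = NZD 46,840,054.12
NZD 46,840,054.12 × 10.6957 = MXN 500,987,166.85
MXN 500,987,166.85 ÷ 12.1603 = AUD 41,198,586.12

AUD 41,198,586.12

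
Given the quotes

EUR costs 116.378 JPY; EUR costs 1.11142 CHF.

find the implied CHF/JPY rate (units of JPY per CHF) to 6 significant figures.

1 CHF ÷ 1.11142 = 0.89975 EUR
0.89975 EUR × 116.378 = 104.711 JPY

CHF/JPY = 104.711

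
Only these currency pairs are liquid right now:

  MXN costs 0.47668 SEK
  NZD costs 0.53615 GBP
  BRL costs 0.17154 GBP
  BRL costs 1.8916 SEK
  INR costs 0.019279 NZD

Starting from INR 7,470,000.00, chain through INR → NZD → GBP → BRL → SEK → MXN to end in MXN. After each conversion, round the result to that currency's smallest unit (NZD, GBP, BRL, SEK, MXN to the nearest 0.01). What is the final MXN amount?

MXN 1,786,193.11

INR 7,470,000.00 × 0.019279 = NZD 144,014.13
NZD 144,014.13 × 0.53615 = GBP 77,213.18
GBP 77,213.18 ÷ 0.17154 = BRL 450,117.64
BRL 450,117.64 × 1.8916 = SEK 851,442.53
SEK 851,442.53 ÷ 0.47668 = MXN 1,786,193.11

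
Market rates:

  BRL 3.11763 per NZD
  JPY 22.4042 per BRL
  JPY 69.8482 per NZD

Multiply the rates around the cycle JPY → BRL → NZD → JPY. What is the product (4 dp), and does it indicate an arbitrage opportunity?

1.0000 (no arbitrage)

Around JPY → BRL → NZD → JPY: 1 ÷ 22.4042 ÷ 3.11763 × 69.8482 = 1.000003
Product ≈ 1 (deviation 0.000%, within rounding noise).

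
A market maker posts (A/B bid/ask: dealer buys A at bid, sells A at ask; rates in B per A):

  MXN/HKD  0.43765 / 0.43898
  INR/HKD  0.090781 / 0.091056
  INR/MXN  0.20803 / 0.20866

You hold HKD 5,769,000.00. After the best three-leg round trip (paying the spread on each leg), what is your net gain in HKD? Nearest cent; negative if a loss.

Best loop HKD → INR → MXN → HKD:
HKD 5,769,000.00 ÷ 0.091056 (buy INR at ask) = INR 63,356,615.71
INR 63,356,615.71 × 0.20803 (sell INR at bid) = MXN 13,180,076.77
MXN 13,180,076.77 × 0.43765 (sell MXN at bid) = HKD 5,768,260.60

Net result: HKD -739.40 (no profitable arbitrage after spreads)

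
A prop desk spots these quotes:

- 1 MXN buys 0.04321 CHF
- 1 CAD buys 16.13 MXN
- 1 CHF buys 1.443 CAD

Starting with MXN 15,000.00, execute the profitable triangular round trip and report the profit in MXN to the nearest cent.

Profit: MXN 86.07

Profitable loop is MXN → CHF → CAD → MXN:
MXN 15,000.00 × 0.04321 = CHF 648.15
CHF 648.15 × 1.443 = CAD 935.28
CAD 935.28 × 16.13 = MXN 15,086.07
Profit = MXN 15,086.07 − MXN 15,000.00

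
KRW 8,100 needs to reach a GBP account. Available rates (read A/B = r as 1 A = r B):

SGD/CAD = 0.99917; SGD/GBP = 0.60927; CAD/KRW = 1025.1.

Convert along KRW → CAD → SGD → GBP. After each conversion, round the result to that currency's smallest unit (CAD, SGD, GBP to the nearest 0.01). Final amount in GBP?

KRW 8,100 ÷ 1025.1 = CAD 7.90
CAD 7.90 ÷ 0.99917 = SGD 7.91
SGD 7.91 × 0.60927 = GBP 4.82

GBP 4.82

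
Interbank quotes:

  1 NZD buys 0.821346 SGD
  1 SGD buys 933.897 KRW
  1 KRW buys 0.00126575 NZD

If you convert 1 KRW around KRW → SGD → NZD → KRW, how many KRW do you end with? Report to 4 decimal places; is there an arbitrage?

1.0300 (arbitrage exists)

Around KRW → SGD → NZD → KRW: 1 ÷ 933.897 ÷ 0.821346 ÷ 0.00126575 = 1.029976
Product > 1; profitable direction is KRW → SGD → NZD → KRW.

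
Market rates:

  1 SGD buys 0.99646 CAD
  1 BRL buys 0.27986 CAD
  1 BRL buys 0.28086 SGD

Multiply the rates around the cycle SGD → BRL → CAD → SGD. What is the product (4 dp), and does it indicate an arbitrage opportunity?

1.0000 (no arbitrage)

Around SGD → BRL → CAD → SGD: 1 ÷ 0.28086 × 0.27986 ÷ 0.99646 = 0.999979
Product ≈ 1 (deviation 0.002%, within rounding noise).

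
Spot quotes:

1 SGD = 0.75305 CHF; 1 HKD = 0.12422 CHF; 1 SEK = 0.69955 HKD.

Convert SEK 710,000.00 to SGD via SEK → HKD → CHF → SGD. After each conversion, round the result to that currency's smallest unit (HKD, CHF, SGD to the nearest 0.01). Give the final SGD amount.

SGD 81,930.35

SEK 710,000.00 × 0.69955 = HKD 496,680.50
HKD 496,680.50 × 0.12422 = CHF 61,697.65
CHF 61,697.65 ÷ 0.75305 = SGD 81,930.35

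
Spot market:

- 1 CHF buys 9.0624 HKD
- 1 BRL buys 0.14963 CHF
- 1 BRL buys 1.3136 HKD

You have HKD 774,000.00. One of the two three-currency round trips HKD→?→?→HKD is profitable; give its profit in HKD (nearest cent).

Profit: HKD 24,987.02

Profitable loop is HKD → BRL → CHF → HKD:
HKD 774,000.00 ÷ 1.3136 = BRL 589,220.46
BRL 589,220.46 × 0.14963 = CHF 88,165.06
CHF 88,165.06 × 9.0624 = HKD 798,987.02
Profit = HKD 798,987.02 − HKD 774,000.00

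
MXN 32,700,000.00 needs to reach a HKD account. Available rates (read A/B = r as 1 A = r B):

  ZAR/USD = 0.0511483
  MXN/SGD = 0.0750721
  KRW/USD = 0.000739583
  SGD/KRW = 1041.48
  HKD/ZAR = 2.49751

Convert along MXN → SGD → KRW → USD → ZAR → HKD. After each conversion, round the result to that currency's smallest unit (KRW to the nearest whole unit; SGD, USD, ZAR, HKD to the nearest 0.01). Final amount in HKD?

MXN 32,700,000.00 × 0.0750721 = SGD 2,454,857.67
SGD 2,454,857.67 × 1041.48 = KRW 2,556,685,166
KRW 2,556,685,166 × 0.000739583 = USD 1,890,880.89
USD 1,890,880.89 ÷ 0.0511483 = ZAR 36,968,597.00
ZAR 36,968,597.00 ÷ 2.49751 = HKD 14,802,181.77

HKD 14,802,181.77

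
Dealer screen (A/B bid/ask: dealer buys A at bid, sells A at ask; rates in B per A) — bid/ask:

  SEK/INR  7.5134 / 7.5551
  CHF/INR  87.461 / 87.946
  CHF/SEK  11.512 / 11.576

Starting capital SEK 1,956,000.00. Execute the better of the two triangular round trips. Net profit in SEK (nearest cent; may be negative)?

Net profit: SEK 70.73

Best loop SEK → CHF → INR → SEK:
SEK 1,956,000.00 ÷ 11.576 (buy CHF at ask) = CHF 168,970.28
CHF 168,970.28 × 87.461 (sell CHF at bid) = INR 14,778,309.95
INR 14,778,309.95 ÷ 7.5551 (buy SEK at ask) = SEK 1,956,070.73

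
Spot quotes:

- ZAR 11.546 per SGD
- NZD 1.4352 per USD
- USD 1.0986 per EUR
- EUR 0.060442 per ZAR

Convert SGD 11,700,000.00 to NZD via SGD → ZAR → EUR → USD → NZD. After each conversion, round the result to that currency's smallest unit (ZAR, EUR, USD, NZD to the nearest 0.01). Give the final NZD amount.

NZD 12,873,844.58

SGD 11,700,000.00 × 11.546 = ZAR 135,088,200.00
ZAR 135,088,200.00 × 0.060442 = EUR 8,165,000.98
EUR 8,165,000.98 × 1.0986 = USD 8,970,070.08
USD 8,970,070.08 × 1.4352 = NZD 12,873,844.58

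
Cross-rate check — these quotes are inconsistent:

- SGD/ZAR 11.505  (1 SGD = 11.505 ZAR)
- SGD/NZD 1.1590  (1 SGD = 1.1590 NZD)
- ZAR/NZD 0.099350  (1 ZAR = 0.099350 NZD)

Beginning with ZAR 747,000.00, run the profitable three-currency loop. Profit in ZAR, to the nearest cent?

Profit: ZAR 10,442.28

Profitable loop is ZAR → SGD → NZD → ZAR:
ZAR 747,000.00 ÷ 11.505 = SGD 64,928.29
SGD 64,928.29 × 1.1590 = NZD 75,251.89
NZD 75,251.89 ÷ 0.099350 = ZAR 757,442.28
Profit = ZAR 757,442.28 − ZAR 747,000.00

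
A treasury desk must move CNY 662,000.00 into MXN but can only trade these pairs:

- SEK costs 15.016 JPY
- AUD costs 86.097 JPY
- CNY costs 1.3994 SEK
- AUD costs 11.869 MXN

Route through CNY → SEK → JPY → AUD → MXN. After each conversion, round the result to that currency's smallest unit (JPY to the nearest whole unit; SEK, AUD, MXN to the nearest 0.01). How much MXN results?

MXN 1,917,697.95

CNY 662,000.00 × 1.3994 = SEK 926,402.80
SEK 926,402.80 × 15.016 = JPY 13,910,864
JPY 13,910,864 ÷ 86.097 = AUD 161,571.99
AUD 161,571.99 × 11.869 = MXN 1,917,697.95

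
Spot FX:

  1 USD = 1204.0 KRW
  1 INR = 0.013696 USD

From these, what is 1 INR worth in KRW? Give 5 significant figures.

1 INR × 0.013696 = 0.013696 USD
0.013696 USD × 1204.0 = 16.49 KRW

INR/KRW = 16.490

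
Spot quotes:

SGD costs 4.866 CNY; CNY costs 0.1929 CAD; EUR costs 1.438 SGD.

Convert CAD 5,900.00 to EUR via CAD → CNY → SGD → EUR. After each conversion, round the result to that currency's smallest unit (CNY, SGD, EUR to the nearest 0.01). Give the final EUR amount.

EUR 4,371.08

CAD 5,900.00 ÷ 0.1929 = CNY 30,585.80
CNY 30,585.80 ÷ 4.866 = SGD 6,285.61
SGD 6,285.61 ÷ 1.438 = EUR 4,371.08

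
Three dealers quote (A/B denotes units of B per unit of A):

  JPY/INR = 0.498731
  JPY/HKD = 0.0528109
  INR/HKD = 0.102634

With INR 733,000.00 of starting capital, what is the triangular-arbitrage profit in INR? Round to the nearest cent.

Profitable loop is INR → JPY → HKD → INR:
INR 733,000.00 ÷ 0.498731 = JPY 1,469,730
JPY 1,469,730 × 0.0528109 = HKD 77,617.77
HKD 77,617.77 ÷ 0.102634 = INR 756,257.90
Profit = INR 756,257.90 − INR 733,000.00

Profit: INR 23,257.90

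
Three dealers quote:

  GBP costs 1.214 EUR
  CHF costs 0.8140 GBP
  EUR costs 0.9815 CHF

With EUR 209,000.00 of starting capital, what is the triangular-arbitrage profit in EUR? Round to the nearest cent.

Profit: EUR 6,482.94

Profitable loop is EUR → GBP → CHF → EUR:
EUR 209,000.00 ÷ 1.214 = GBP 172,158.15
GBP 172,158.15 ÷ 0.8140 = CHF 211,496.50
CHF 211,496.50 ÷ 0.9815 = EUR 215,482.94
Profit = EUR 215,482.94 − EUR 209,000.00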